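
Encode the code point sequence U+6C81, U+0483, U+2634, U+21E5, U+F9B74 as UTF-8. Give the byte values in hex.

U+6C81: 3-byte form → E6 B2 81.
U+0483: 2-byte form → D2 83.
U+2634: 3-byte form → E2 98 B4.
U+21E5: 3-byte form → E2 87 A5.
U+F9B74: 4-byte form → F3 B9 AD B4.
Concatenated (15 bytes): E6 B2 81 D2 83 E2 98 B4 E2 87 A5 F3 B9 AD B4.

E6 B2 81 D2 83 E2 98 B4 E2 87 A5 F3 B9 AD B4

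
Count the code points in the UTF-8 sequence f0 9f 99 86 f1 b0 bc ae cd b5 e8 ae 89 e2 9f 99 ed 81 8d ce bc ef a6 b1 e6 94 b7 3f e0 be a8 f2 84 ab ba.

12

Byte at offset 0: 0xF0 = 11110000 → 4-byte char (#1). Advance 4.
Byte at offset 4: 0xF1 = 11110001 → 4-byte char (#2). Advance 4.
Byte at offset 8: 0xCD = 11001101 → 2-byte char (#3). Advance 2.
Byte at offset 10: 0xE8 = 11101000 → 3-byte char (#4). Advance 3.
Byte at offset 13: 0xE2 = 11100010 → 3-byte char (#5). Advance 3.
Byte at offset 16: 0xED = 11101101 → 3-byte char (#6). Advance 3.
Byte at offset 19: 0xCE = 11001110 → 2-byte char (#7). Advance 2.
Byte at offset 21: 0xEF = 11101111 → 3-byte char (#8). Advance 3.
Byte at offset 24: 0xE6 = 11100110 → 3-byte char (#9). Advance 3.
Byte at offset 27: 0x3F = 00111111 → 1-byte char (#10). Advance 1.
Byte at offset 28: 0xE0 = 11100000 → 3-byte char (#11). Advance 3.
Byte at offset 31: 0xF2 = 11110010 → 4-byte char (#12). Advance 4.
Reached end at offset 35 after 12 code points.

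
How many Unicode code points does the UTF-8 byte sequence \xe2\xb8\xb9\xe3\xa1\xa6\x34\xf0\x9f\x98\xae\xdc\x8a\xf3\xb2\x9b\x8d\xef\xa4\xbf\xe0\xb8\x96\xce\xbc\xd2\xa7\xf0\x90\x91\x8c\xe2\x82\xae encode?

12

Byte at offset 0: 0xE2 = 11100010 → 3-byte char (#1). Advance 3.
Byte at offset 3: 0xE3 = 11100011 → 3-byte char (#2). Advance 3.
Byte at offset 6: 0x34 = 00110100 → 1-byte char (#3). Advance 1.
Byte at offset 7: 0xF0 = 11110000 → 4-byte char (#4). Advance 4.
Byte at offset 11: 0xDC = 11011100 → 2-byte char (#5). Advance 2.
Byte at offset 13: 0xF3 = 11110011 → 4-byte char (#6). Advance 4.
Byte at offset 17: 0xEF = 11101111 → 3-byte char (#7). Advance 3.
Byte at offset 20: 0xE0 = 11100000 → 3-byte char (#8). Advance 3.
Byte at offset 23: 0xCE = 11001110 → 2-byte char (#9). Advance 2.
Byte at offset 25: 0xD2 = 11010010 → 2-byte char (#10). Advance 2.
Byte at offset 27: 0xF0 = 11110000 → 4-byte char (#11). Advance 4.
Byte at offset 31: 0xE2 = 11100010 → 3-byte char (#12). Advance 3.
Reached end at offset 34 after 12 code points.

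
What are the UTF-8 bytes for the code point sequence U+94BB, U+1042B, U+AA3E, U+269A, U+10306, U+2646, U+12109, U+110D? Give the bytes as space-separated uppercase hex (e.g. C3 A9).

E9 92 BB F0 90 90 AB EA A8 BE E2 9A 9A F0 90 8C 86 E2 99 86 F0 92 84 89 E1 84 8D

U+94BB: 3-byte form → E9 92 BB.
U+1042B: 4-byte form → F0 90 90 AB.
U+AA3E: 3-byte form → EA A8 BE.
U+269A: 3-byte form → E2 9A 9A.
U+10306: 4-byte form → F0 90 8C 86.
U+2646: 3-byte form → E2 99 86.
U+12109: 4-byte form → F0 92 84 89.
U+110D: 3-byte form → E1 84 8D.
Concatenated (27 bytes): E9 92 BB F0 90 90 AB EA A8 BE E2 9A 9A F0 90 8C 86 E2 99 86 F0 92 84 89 E1 84 8D.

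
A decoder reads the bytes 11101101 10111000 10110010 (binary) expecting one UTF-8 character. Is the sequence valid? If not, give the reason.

invalid (encodes a surrogate (U+D800–U+DFFF))

Structurally a 3-byte sequence; payload = 0xDE32.
But 0xDE32 is in U+D800–U+DFFF, the surrogate range. Surrogates are not Unicode scalar values and are forbidden in UTF-8.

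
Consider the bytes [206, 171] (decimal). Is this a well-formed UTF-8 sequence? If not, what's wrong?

valid

Leading byte 0xCE = 11001110 → 2-byte form.
Continuation bytes 0xAB=10101011 all match 10xxxxxx.
Decoded value 0x3AB is ≥ 0x80 (shortest form) and not a surrogate.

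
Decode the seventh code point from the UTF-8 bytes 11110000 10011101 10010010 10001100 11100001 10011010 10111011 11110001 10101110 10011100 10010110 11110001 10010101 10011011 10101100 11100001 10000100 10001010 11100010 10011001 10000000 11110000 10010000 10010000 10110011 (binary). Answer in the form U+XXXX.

U+10433

Offset 0: leading byte 0xF0 = 11110000 → 4-byte char #1 = F0 9D 92 8C.
Offset 4: leading byte 0xE1 = 11100001 → 3-byte char #2 = E1 9A BB.
Offset 7: leading byte 0xF1 = 11110001 → 4-byte char #3 = F1 AE 9C 96.
Offset 11: leading byte 0xF1 = 11110001 → 4-byte char #4 = F1 95 9B AC.
Offset 15: leading byte 0xE1 = 11100001 → 3-byte char #5 = E1 84 8A.
Offset 18: leading byte 0xE2 = 11100010 → 3-byte char #6 = E2 99 80.
Offset 21: leading byte 0xF0 = 11110000 → 4-byte char #7 = F0 90 90 B3.
Leading byte 0xF0 = 11110000 matches 11110xxx → 4-byte sequence.
Byte 1: 0xF0 = 11110000, payload 000 (3 bits).
Byte 2: 0x90 = 10010000 (10xxxxxx ✓), payload 010000.
Byte 3: 0x90 = 10010000 (10xxxxxx ✓), payload 010000.
Byte 4: 0xB3 = 10110011 (10xxxxxx ✓), payload 110011.
Concatenate: 000010000010000110011 = 0x10433 (21 bits → U+10433).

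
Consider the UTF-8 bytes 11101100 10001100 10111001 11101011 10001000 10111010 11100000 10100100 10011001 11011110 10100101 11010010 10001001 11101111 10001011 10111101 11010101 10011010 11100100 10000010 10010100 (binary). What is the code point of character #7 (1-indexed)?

U+055A

Offset 0: leading byte 0xEC = 11101100 → 3-byte char #1 = EC 8C B9.
Offset 3: leading byte 0xEB = 11101011 → 3-byte char #2 = EB 88 BA.
Offset 6: leading byte 0xE0 = 11100000 → 3-byte char #3 = E0 A4 99.
Offset 9: leading byte 0xDE = 11011110 → 2-byte char #4 = DE A5.
Offset 11: leading byte 0xD2 = 11010010 → 2-byte char #5 = D2 89.
Offset 13: leading byte 0xEF = 11101111 → 3-byte char #6 = EF 8B BD.
Offset 16: leading byte 0xD5 = 11010101 → 2-byte char #7 = D5 9A.
Leading byte 0xD5 = 11010101 matches 110xxxxx → 2-byte sequence.
Byte 1: 0xD5 = 11010101, payload 10101 (5 bits).
Byte 2: 0x9A = 10011010 (10xxxxxx ✓), payload 011010.
Concatenate: 10101011010 = 0x55A (11 bits → U+055A).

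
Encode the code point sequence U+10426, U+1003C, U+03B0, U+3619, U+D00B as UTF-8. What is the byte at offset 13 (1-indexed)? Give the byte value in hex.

1-indexed offset 13 is 0-indexed offset 12.
U+10426 → 4-byte form F0 90 90 A6 at offsets 0–3.
U+1003C → 4-byte form F0 90 80 BC at offsets 4–7.
U+03B0 → 2-byte form CE B0 at offsets 8–9.
U+3619 → 3-byte form E3 98 99 at offsets 10–12.
Offset 12 falls in char 4's range; it's byte 3 of E3 98 99 = 0x99.

0x99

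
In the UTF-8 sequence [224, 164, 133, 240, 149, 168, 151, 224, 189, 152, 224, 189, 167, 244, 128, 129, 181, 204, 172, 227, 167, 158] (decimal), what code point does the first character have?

Offset 0: leading byte 0xE0 = 11100000 → 3-byte char #1 = E0 A4 85.
Leading byte 0xE0 = 11100000 matches 1110xxxx → 3-byte sequence.
Byte 1: 0xE0 = 11100000, payload 0000 (4 bits).
Byte 2: 0xA4 = 10100100 (10xxxxxx ✓), payload 100100.
Byte 3: 0x85 = 10000101 (10xxxxxx ✓), payload 000101.
Concatenate: 0000100100000101 = 0x905 (16 bits → U+0905).

U+0905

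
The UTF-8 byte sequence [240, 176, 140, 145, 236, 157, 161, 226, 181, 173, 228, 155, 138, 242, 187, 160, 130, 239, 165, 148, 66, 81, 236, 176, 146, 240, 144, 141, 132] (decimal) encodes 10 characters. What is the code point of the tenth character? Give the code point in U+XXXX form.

U+10344

Offset 0: leading byte 0xF0 = 11110000 → 4-byte char #1 = F0 B0 8C 91.
Offset 4: leading byte 0xEC = 11101100 → 3-byte char #2 = EC 9D A1.
Offset 7: leading byte 0xE2 = 11100010 → 3-byte char #3 = E2 B5 AD.
Offset 10: leading byte 0xE4 = 11100100 → 3-byte char #4 = E4 9B 8A.
Offset 13: leading byte 0xF2 = 11110010 → 4-byte char #5 = F2 BB A0 82.
Offset 17: leading byte 0xEF = 11101111 → 3-byte char #6 = EF A5 94.
Offset 20: leading byte 0x42 = 01000010 → 1-byte char #7 = 42.
Offset 21: leading byte 0x51 = 01010001 → 1-byte char #8 = 51.
Offset 22: leading byte 0xEC = 11101100 → 3-byte char #9 = EC B0 92.
Offset 25: leading byte 0xF0 = 11110000 → 4-byte char #10 = F0 90 8D 84.
Leading byte 0xF0 = 11110000 matches 11110xxx → 4-byte sequence.
Byte 1: 0xF0 = 11110000, payload 000 (3 bits).
Byte 2: 0x90 = 10010000 (10xxxxxx ✓), payload 010000.
Byte 3: 0x8D = 10001101 (10xxxxxx ✓), payload 001101.
Byte 4: 0x84 = 10000100 (10xxxxxx ✓), payload 000100.
Concatenate: 000010000001101000100 = 0x10344 (21 bits → U+10344).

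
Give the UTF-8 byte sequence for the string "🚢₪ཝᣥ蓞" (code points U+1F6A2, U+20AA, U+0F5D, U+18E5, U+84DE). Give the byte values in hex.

F0 9F 9A A2 E2 82 AA E0 BD 9D E1 A3 A5 E8 93 9E

U+1F6A2: 4-byte form → F0 9F 9A A2.
U+20AA: 3-byte form → E2 82 AA.
U+0F5D: 3-byte form → E0 BD 9D.
U+18E5: 3-byte form → E1 A3 A5.
U+84DE: 3-byte form → E8 93 9E.
Concatenated (16 bytes): F0 9F 9A A2 E2 82 AA E0 BD 9D E1 A3 A5 E8 93 9E.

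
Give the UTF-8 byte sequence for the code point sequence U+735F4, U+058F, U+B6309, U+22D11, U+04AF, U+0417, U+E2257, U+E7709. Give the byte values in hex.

U+735F4: 4-byte form → F1 B3 97 B4.
U+058F: 2-byte form → D6 8F.
U+B6309: 4-byte form → F2 B6 8C 89.
U+22D11: 4-byte form → F0 A2 B4 91.
U+04AF: 2-byte form → D2 AF.
U+0417: 2-byte form → D0 97.
U+E2257: 4-byte form → F3 A2 89 97.
U+E7709: 4-byte form → F3 A7 9C 89.
Concatenated (26 bytes): F1 B3 97 B4 D6 8F F2 B6 8C 89 F0 A2 B4 91 D2 AF D0 97 F3 A2 89 97 F3 A7 9C 89.

F1 B3 97 B4 D6 8F F2 B6 8C 89 F0 A2 B4 91 D2 AF D0 97 F3 A2 89 97 F3 A7 9C 89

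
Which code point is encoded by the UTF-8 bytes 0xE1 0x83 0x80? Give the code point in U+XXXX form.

Leading byte 0xE1 = 11100001 matches 1110xxxx → 3-byte sequence.
Byte 1: 0xE1 = 11100001, payload 0001 (4 bits).
Byte 2: 0x83 = 10000011 (10xxxxxx ✓), payload 000011.
Byte 3: 0x80 = 10000000 (10xxxxxx ✓), payload 000000.
Concatenate: 0001000011000000 = 0x10C0 (16 bits → U+10C0).

U+10C0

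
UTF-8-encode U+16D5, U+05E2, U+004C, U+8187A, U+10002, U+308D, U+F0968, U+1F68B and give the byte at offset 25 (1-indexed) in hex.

1-indexed offset 25 is 0-indexed offset 24.
U+16D5 → 3-byte form E1 9B 95 at offsets 0–2.
U+05E2 → 2-byte form D7 A2 at offsets 3–4.
U+004C → 1-byte form 4C at offsets 5–5.
U+8187A → 4-byte form F2 81 A1 BA at offsets 6–9.
U+10002 → 4-byte form F0 90 80 82 at offsets 10–13.
U+308D → 3-byte form E3 82 8D at offsets 14–16.
U+F0968 → 4-byte form F3 B0 A5 A8 at offsets 17–20.
U+1F68B → 4-byte form F0 9F 9A 8B at offsets 21–24.
Offset 24 falls in char 8's range; it's byte 4 of F0 9F 9A 8B = 0x8B.

0x8B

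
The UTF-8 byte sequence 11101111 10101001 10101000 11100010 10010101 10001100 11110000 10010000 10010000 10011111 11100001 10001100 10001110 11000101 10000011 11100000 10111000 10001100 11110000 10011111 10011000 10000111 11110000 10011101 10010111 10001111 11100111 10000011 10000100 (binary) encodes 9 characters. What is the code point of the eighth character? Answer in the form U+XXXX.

U+1D5CF

Offset 0: leading byte 0xEF = 11101111 → 3-byte char #1 = EF A9 A8.
Offset 3: leading byte 0xE2 = 11100010 → 3-byte char #2 = E2 95 8C.
Offset 6: leading byte 0xF0 = 11110000 → 4-byte char #3 = F0 90 90 9F.
Offset 10: leading byte 0xE1 = 11100001 → 3-byte char #4 = E1 8C 8E.
Offset 13: leading byte 0xC5 = 11000101 → 2-byte char #5 = C5 83.
Offset 15: leading byte 0xE0 = 11100000 → 3-byte char #6 = E0 B8 8C.
Offset 18: leading byte 0xF0 = 11110000 → 4-byte char #7 = F0 9F 98 87.
Offset 22: leading byte 0xF0 = 11110000 → 4-byte char #8 = F0 9D 97 8F.
Leading byte 0xF0 = 11110000 matches 11110xxx → 4-byte sequence.
Byte 1: 0xF0 = 11110000, payload 000 (3 bits).
Byte 2: 0x9D = 10011101 (10xxxxxx ✓), payload 011101.
Byte 3: 0x97 = 10010111 (10xxxxxx ✓), payload 010111.
Byte 4: 0x8F = 10001111 (10xxxxxx ✓), payload 001111.
Concatenate: 000011101010111001111 = 0x1D5CF (21 bits → U+1D5CF).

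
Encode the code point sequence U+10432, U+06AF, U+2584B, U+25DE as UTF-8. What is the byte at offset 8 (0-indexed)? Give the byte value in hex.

0xA1

U+10432 → 4-byte form F0 90 90 B2 at offsets 0–3.
U+06AF → 2-byte form DA AF at offsets 4–5.
U+2584B → 4-byte form F0 A5 A1 8B at offsets 6–9.
Offset 8 falls in char 3's range; it's byte 3 of F0 A5 A1 8B = 0xA1.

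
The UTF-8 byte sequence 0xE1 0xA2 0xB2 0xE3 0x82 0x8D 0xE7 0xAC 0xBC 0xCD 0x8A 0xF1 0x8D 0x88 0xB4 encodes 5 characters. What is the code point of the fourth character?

Offset 0: leading byte 0xE1 = 11100001 → 3-byte char #1 = E1 A2 B2.
Offset 3: leading byte 0xE3 = 11100011 → 3-byte char #2 = E3 82 8D.
Offset 6: leading byte 0xE7 = 11100111 → 3-byte char #3 = E7 AC BC.
Offset 9: leading byte 0xCD = 11001101 → 2-byte char #4 = CD 8A.
Leading byte 0xCD = 11001101 matches 110xxxxx → 2-byte sequence.
Byte 1: 0xCD = 11001101, payload 01101 (5 bits).
Byte 2: 0x8A = 10001010 (10xxxxxx ✓), payload 001010.
Concatenate: 01101001010 = 0x34A (11 bits → U+034A).

U+034A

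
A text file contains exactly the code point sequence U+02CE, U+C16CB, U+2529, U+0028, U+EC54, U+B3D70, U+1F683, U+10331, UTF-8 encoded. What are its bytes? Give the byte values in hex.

U+02CE: 2-byte form → CB 8E.
U+C16CB: 4-byte form → F3 81 9B 8B.
U+2529: 3-byte form → E2 94 A9.
U+0028: 1-byte form → 28.
U+EC54: 3-byte form → EE B1 94.
U+B3D70: 4-byte form → F2 B3 B5 B0.
U+1F683: 4-byte form → F0 9F 9A 83.
U+10331: 4-byte form → F0 90 8C B1.
Concatenated (25 bytes): CB 8E F3 81 9B 8B E2 94 A9 28 EE B1 94 F2 B3 B5 B0 F0 9F 9A 83 F0 90 8C B1.

CB 8E F3 81 9B 8B E2 94 A9 28 EE B1 94 F2 B3 B5 B0 F0 9F 9A 83 F0 90 8C B1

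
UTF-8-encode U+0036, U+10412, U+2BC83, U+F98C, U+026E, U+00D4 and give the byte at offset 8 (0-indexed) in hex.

U+0036 → 1-byte form 36 at offsets 0–0.
U+10412 → 4-byte form F0 90 90 92 at offsets 1–4.
U+2BC83 → 4-byte form F0 AB B2 83 at offsets 5–8.
Offset 8 falls in char 3's range; it's byte 4 of F0 AB B2 83 = 0x83.

0x83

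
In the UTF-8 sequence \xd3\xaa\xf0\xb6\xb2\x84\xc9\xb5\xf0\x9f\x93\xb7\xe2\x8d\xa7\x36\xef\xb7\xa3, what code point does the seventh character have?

Offset 0: leading byte 0xD3 = 11010011 → 2-byte char #1 = D3 AA.
Offset 2: leading byte 0xF0 = 11110000 → 4-byte char #2 = F0 B6 B2 84.
Offset 6: leading byte 0xC9 = 11001001 → 2-byte char #3 = C9 B5.
Offset 8: leading byte 0xF0 = 11110000 → 4-byte char #4 = F0 9F 93 B7.
Offset 12: leading byte 0xE2 = 11100010 → 3-byte char #5 = E2 8D A7.
Offset 15: leading byte 0x36 = 00110110 → 1-byte char #6 = 36.
Offset 16: leading byte 0xEF = 11101111 → 3-byte char #7 = EF B7 A3.
Leading byte 0xEF = 11101111 matches 1110xxxx → 3-byte sequence.
Byte 1: 0xEF = 11101111, payload 1111 (4 bits).
Byte 2: 0xB7 = 10110111 (10xxxxxx ✓), payload 110111.
Byte 3: 0xA3 = 10100011 (10xxxxxx ✓), payload 100011.
Concatenate: 1111110111100011 = 0xFDE3 (16 bits → U+FDE3).

U+FDE3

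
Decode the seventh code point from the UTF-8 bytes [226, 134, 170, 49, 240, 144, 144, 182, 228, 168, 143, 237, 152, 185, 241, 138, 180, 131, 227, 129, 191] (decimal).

Offset 0: leading byte 0xE2 = 11100010 → 3-byte char #1 = E2 86 AA.
Offset 3: leading byte 0x31 = 00110001 → 1-byte char #2 = 31.
Offset 4: leading byte 0xF0 = 11110000 → 4-byte char #3 = F0 90 90 B6.
Offset 8: leading byte 0xE4 = 11100100 → 3-byte char #4 = E4 A8 8F.
Offset 11: leading byte 0xED = 11101101 → 3-byte char #5 = ED 98 B9.
Offset 14: leading byte 0xF1 = 11110001 → 4-byte char #6 = F1 8A B4 83.
Offset 18: leading byte 0xE3 = 11100011 → 3-byte char #7 = E3 81 BF.
Leading byte 0xE3 = 11100011 matches 1110xxxx → 3-byte sequence.
Byte 1: 0xE3 = 11100011, payload 0011 (4 bits).
Byte 2: 0x81 = 10000001 (10xxxxxx ✓), payload 000001.
Byte 3: 0xBF = 10111111 (10xxxxxx ✓), payload 111111.
Concatenate: 0011000001111111 = 0x307F (16 bits → U+307F).

U+307F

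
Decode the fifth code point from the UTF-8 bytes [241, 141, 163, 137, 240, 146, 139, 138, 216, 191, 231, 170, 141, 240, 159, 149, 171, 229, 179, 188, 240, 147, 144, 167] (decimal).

Offset 0: leading byte 0xF1 = 11110001 → 4-byte char #1 = F1 8D A3 89.
Offset 4: leading byte 0xF0 = 11110000 → 4-byte char #2 = F0 92 8B 8A.
Offset 8: leading byte 0xD8 = 11011000 → 2-byte char #3 = D8 BF.
Offset 10: leading byte 0xE7 = 11100111 → 3-byte char #4 = E7 AA 8D.
Offset 13: leading byte 0xF0 = 11110000 → 4-byte char #5 = F0 9F 95 AB.
Leading byte 0xF0 = 11110000 matches 11110xxx → 4-byte sequence.
Byte 1: 0xF0 = 11110000, payload 000 (3 bits).
Byte 2: 0x9F = 10011111 (10xxxxxx ✓), payload 011111.
Byte 3: 0x95 = 10010101 (10xxxxxx ✓), payload 010101.
Byte 4: 0xAB = 10101011 (10xxxxxx ✓), payload 101011.
Concatenate: 000011111010101101011 = 0x1F56B (21 bits → U+1F56B).

U+1F56B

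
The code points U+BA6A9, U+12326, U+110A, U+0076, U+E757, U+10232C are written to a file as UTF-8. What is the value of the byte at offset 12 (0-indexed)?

U+BA6A9 → 4-byte form F2 BA 9A A9 at offsets 0–3.
U+12326 → 4-byte form F0 92 8C A6 at offsets 4–7.
U+110A → 3-byte form E1 84 8A at offsets 8–10.
U+0076 → 1-byte form 76 at offsets 11–11.
U+E757 → 3-byte form EE 9D 97 at offsets 12–14.
Offset 12 falls in char 5's range; it's byte 1 of EE 9D 97 = 0xEE.

0xEE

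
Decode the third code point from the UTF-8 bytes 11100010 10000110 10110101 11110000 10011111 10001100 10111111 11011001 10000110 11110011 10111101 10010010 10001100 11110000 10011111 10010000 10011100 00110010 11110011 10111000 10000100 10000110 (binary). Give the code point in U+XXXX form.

U+0646

Offset 0: leading byte 0xE2 = 11100010 → 3-byte char #1 = E2 86 B5.
Offset 3: leading byte 0xF0 = 11110000 → 4-byte char #2 = F0 9F 8C BF.
Offset 7: leading byte 0xD9 = 11011001 → 2-byte char #3 = D9 86.
Leading byte 0xD9 = 11011001 matches 110xxxxx → 2-byte sequence.
Byte 1: 0xD9 = 11011001, payload 11001 (5 bits).
Byte 2: 0x86 = 10000110 (10xxxxxx ✓), payload 000110.
Concatenate: 11001000110 = 0x646 (11 bits → U+0646).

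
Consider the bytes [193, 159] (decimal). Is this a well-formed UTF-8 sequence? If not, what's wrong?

Leading byte 0xC1 = 11000001 → 2-byte form.
Continuation bytes all match 10xxxxxx. Payload decodes to 0x5F.
But 0x5F < 0x80, the minimum for a 2-byte sequence — this is an overlong encoding.

invalid (overlong encoding)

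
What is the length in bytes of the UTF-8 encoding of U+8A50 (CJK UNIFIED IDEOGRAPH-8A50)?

3

U+8A50 = 0x8A50. UTF-8 uses 1 byte below 0x80, 2 below 0x800, 3 below 0x10000, 4 up to 0x10FFFF. 0x8A50 is in U+0800–U+FFFF → 3 bytes.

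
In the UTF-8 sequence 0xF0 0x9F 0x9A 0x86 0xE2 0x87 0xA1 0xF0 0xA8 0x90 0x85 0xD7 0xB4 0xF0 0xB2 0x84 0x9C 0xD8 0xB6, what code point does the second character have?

U+21E1

Offset 0: leading byte 0xF0 = 11110000 → 4-byte char #1 = F0 9F 9A 86.
Offset 4: leading byte 0xE2 = 11100010 → 3-byte char #2 = E2 87 A1.
Leading byte 0xE2 = 11100010 matches 1110xxxx → 3-byte sequence.
Byte 1: 0xE2 = 11100010, payload 0010 (4 bits).
Byte 2: 0x87 = 10000111 (10xxxxxx ✓), payload 000111.
Byte 3: 0xA1 = 10100001 (10xxxxxx ✓), payload 100001.
Concatenate: 0010000111100001 = 0x21E1 (16 bits → U+21E1).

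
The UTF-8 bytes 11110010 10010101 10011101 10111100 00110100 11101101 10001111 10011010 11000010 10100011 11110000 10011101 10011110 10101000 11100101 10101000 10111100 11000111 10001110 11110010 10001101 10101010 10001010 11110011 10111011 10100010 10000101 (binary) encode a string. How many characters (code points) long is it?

Byte at offset 0: 0xF2 = 11110010 → 4-byte char (#1). Advance 4.
Byte at offset 4: 0x34 = 00110100 → 1-byte char (#2). Advance 1.
Byte at offset 5: 0xED = 11101101 → 3-byte char (#3). Advance 3.
Byte at offset 8: 0xC2 = 11000010 → 2-byte char (#4). Advance 2.
Byte at offset 10: 0xF0 = 11110000 → 4-byte char (#5). Advance 4.
Byte at offset 14: 0xE5 = 11100101 → 3-byte char (#6). Advance 3.
Byte at offset 17: 0xC7 = 11000111 → 2-byte char (#7). Advance 2.
Byte at offset 19: 0xF2 = 11110010 → 4-byte char (#8). Advance 4.
Byte at offset 23: 0xF3 = 11110011 → 4-byte char (#9). Advance 4.
Reached end at offset 27 after 9 code points.

9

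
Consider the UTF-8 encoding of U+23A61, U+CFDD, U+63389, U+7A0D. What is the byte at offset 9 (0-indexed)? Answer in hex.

0x8E

U+23A61 → 4-byte form F0 A3 A9 A1 at offsets 0–3.
U+CFDD → 3-byte form EC BF 9D at offsets 4–6.
U+63389 → 4-byte form F1 A3 8E 89 at offsets 7–10.
Offset 9 falls in char 3's range; it's byte 3 of F1 A3 8E 89 = 0x8E.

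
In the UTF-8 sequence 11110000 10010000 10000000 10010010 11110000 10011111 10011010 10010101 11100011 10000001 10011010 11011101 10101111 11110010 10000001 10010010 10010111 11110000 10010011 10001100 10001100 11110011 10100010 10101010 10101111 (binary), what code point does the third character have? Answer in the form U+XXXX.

U+305A

Offset 0: leading byte 0xF0 = 11110000 → 4-byte char #1 = F0 90 80 92.
Offset 4: leading byte 0xF0 = 11110000 → 4-byte char #2 = F0 9F 9A 95.
Offset 8: leading byte 0xE3 = 11100011 → 3-byte char #3 = E3 81 9A.
Leading byte 0xE3 = 11100011 matches 1110xxxx → 3-byte sequence.
Byte 1: 0xE3 = 11100011, payload 0011 (4 bits).
Byte 2: 0x81 = 10000001 (10xxxxxx ✓), payload 000001.
Byte 3: 0x9A = 10011010 (10xxxxxx ✓), payload 011010.
Concatenate: 0011000001011010 = 0x305A (16 bits → U+305A).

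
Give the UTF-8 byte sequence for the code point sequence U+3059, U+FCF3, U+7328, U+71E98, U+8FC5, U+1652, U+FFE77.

E3 81 99 EF B3 B3 E7 8C A8 F1 B1 BA 98 E8 BF 85 E1 99 92 F3 BF B9 B7

U+3059: 3-byte form → E3 81 99.
U+FCF3: 3-byte form → EF B3 B3.
U+7328: 3-byte form → E7 8C A8.
U+71E98: 4-byte form → F1 B1 BA 98.
U+8FC5: 3-byte form → E8 BF 85.
U+1652: 3-byte form → E1 99 92.
U+FFE77: 4-byte form → F3 BF B9 B7.
Concatenated (23 bytes): E3 81 99 EF B3 B3 E7 8C A8 F1 B1 BA 98 E8 BF 85 E1 99 92 F3 BF B9 B7.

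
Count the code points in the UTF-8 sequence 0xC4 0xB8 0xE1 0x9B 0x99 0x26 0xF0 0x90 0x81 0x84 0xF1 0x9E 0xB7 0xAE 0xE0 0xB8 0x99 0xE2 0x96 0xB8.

7

Byte at offset 0: 0xC4 = 11000100 → 2-byte char (#1). Advance 2.
Byte at offset 2: 0xE1 = 11100001 → 3-byte char (#2). Advance 3.
Byte at offset 5: 0x26 = 00100110 → 1-byte char (#3). Advance 1.
Byte at offset 6: 0xF0 = 11110000 → 4-byte char (#4). Advance 4.
Byte at offset 10: 0xF1 = 11110001 → 4-byte char (#5). Advance 4.
Byte at offset 14: 0xE0 = 11100000 → 3-byte char (#6). Advance 3.
Byte at offset 17: 0xE2 = 11100010 → 3-byte char (#7). Advance 3.
Reached end at offset 20 after 7 code points.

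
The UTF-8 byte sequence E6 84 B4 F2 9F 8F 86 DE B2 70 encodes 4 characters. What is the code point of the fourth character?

Offset 0: leading byte 0xE6 = 11100110 → 3-byte char #1 = E6 84 B4.
Offset 3: leading byte 0xF2 = 11110010 → 4-byte char #2 = F2 9F 8F 86.
Offset 7: leading byte 0xDE = 11011110 → 2-byte char #3 = DE B2.
Offset 9: leading byte 0x70 = 01110000 → 1-byte char #4 = 70.
Leading byte 0x70 = 01110000 matches 0xxxxxxx → 1-byte sequence.
Byte 1: 0x70 = 01110000, payload 1110000 (7 bits).
Concatenate: 1110000 = 0x70 (7 bits → U+0070).

U+0070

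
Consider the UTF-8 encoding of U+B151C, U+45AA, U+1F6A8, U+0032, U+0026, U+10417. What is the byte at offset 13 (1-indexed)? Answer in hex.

0x26

1-indexed offset 13 is 0-indexed offset 12.
U+B151C → 4-byte form F2 B1 94 9C at offsets 0–3.
U+45AA → 3-byte form E4 96 AA at offsets 4–6.
U+1F6A8 → 4-byte form F0 9F 9A A8 at offsets 7–10.
U+0032 → 1-byte form 32 at offsets 11–11.
U+0026 → 1-byte form 26 at offsets 12–12.
Offset 12 falls in char 5's range; it's byte 1 of 26 = 0x26.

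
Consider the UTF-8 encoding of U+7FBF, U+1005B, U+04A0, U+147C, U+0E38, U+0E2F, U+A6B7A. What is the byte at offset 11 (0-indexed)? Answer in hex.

U+7FBF → 3-byte form E7 BE BF at offsets 0–2.
U+1005B → 4-byte form F0 90 81 9B at offsets 3–6.
U+04A0 → 2-byte form D2 A0 at offsets 7–8.
U+147C → 3-byte form E1 91 BC at offsets 9–11.
Offset 11 falls in char 4's range; it's byte 3 of E1 91 BC = 0xBC.

0xBC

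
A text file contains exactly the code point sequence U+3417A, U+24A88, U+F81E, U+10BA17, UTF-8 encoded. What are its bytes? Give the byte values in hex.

F0 B4 85 BA F0 A4 AA 88 EF A0 9E F4 8B A8 97

U+3417A: 4-byte form → F0 B4 85 BA.
U+24A88: 4-byte form → F0 A4 AA 88.
U+F81E: 3-byte form → EF A0 9E.
U+10BA17: 4-byte form → F4 8B A8 97.
Concatenated (15 bytes): F0 B4 85 BA F0 A4 AA 88 EF A0 9E F4 8B A8 97.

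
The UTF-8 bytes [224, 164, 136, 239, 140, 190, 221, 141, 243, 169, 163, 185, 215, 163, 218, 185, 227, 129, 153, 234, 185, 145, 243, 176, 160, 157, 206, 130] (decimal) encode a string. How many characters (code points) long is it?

10

Byte at offset 0: 0xE0 = 11100000 → 3-byte char (#1). Advance 3.
Byte at offset 3: 0xEF = 11101111 → 3-byte char (#2). Advance 3.
Byte at offset 6: 0xDD = 11011101 → 2-byte char (#3). Advance 2.
Byte at offset 8: 0xF3 = 11110011 → 4-byte char (#4). Advance 4.
Byte at offset 12: 0xD7 = 11010111 → 2-byte char (#5). Advance 2.
Byte at offset 14: 0xDA = 11011010 → 2-byte char (#6). Advance 2.
Byte at offset 16: 0xE3 = 11100011 → 3-byte char (#7). Advance 3.
Byte at offset 19: 0xEA = 11101010 → 3-byte char (#8). Advance 3.
Byte at offset 22: 0xF3 = 11110011 → 4-byte char (#9). Advance 4.
Byte at offset 26: 0xCE = 11001110 → 2-byte char (#10). Advance 2.
Reached end at offset 28 after 10 code points.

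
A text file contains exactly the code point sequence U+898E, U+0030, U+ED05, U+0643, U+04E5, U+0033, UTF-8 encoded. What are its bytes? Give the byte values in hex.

E8 A6 8E 30 EE B4 85 D9 83 D3 A5 33

U+898E: 3-byte form → E8 A6 8E.
U+0030: 1-byte form → 30.
U+ED05: 3-byte form → EE B4 85.
U+0643: 2-byte form → D9 83.
U+04E5: 2-byte form → D3 A5.
U+0033: 1-byte form → 33.
Concatenated (12 bytes): E8 A6 8E 30 EE B4 85 D9 83 D3 A5 33.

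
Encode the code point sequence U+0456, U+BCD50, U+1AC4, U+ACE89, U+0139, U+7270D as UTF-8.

D1 96 F2 BC B5 90 E1 AB 84 F2 AC BA 89 C4 B9 F1 B2 9C 8D

U+0456: 2-byte form → D1 96.
U+BCD50: 4-byte form → F2 BC B5 90.
U+1AC4: 3-byte form → E1 AB 84.
U+ACE89: 4-byte form → F2 AC BA 89.
U+0139: 2-byte form → C4 B9.
U+7270D: 4-byte form → F1 B2 9C 8D.
Concatenated (19 bytes): D1 96 F2 BC B5 90 E1 AB 84 F2 AC BA 89 C4 B9 F1 B2 9C 8D.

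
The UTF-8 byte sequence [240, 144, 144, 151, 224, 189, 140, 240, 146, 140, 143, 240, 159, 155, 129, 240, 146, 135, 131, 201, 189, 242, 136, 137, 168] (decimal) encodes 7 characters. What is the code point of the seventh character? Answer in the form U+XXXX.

Offset 0: leading byte 0xF0 = 11110000 → 4-byte char #1 = F0 90 90 97.
Offset 4: leading byte 0xE0 = 11100000 → 3-byte char #2 = E0 BD 8C.
Offset 7: leading byte 0xF0 = 11110000 → 4-byte char #3 = F0 92 8C 8F.
Offset 11: leading byte 0xF0 = 11110000 → 4-byte char #4 = F0 9F 9B 81.
Offset 15: leading byte 0xF0 = 11110000 → 4-byte char #5 = F0 92 87 83.
Offset 19: leading byte 0xC9 = 11001001 → 2-byte char #6 = C9 BD.
Offset 21: leading byte 0xF2 = 11110010 → 4-byte char #7 = F2 88 89 A8.
Leading byte 0xF2 = 11110010 matches 11110xxx → 4-byte sequence.
Byte 1: 0xF2 = 11110010, payload 010 (3 bits).
Byte 2: 0x88 = 10001000 (10xxxxxx ✓), payload 001000.
Byte 3: 0x89 = 10001001 (10xxxxxx ✓), payload 001001.
Byte 4: 0xA8 = 10101000 (10xxxxxx ✓), payload 101000.
Concatenate: 010001000001001101000 = 0x88268 (21 bits → U+88268).

U+88268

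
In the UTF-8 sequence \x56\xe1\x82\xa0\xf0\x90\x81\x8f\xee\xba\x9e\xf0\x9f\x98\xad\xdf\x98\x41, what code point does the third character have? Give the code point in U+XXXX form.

Offset 0: leading byte 0x56 = 01010110 → 1-byte char #1 = 56.
Offset 1: leading byte 0xE1 = 11100001 → 3-byte char #2 = E1 82 A0.
Offset 4: leading byte 0xF0 = 11110000 → 4-byte char #3 = F0 90 81 8F.
Leading byte 0xF0 = 11110000 matches 11110xxx → 4-byte sequence.
Byte 1: 0xF0 = 11110000, payload 000 (3 bits).
Byte 2: 0x90 = 10010000 (10xxxxxx ✓), payload 010000.
Byte 3: 0x81 = 10000001 (10xxxxxx ✓), payload 000001.
Byte 4: 0x8F = 10001111 (10xxxxxx ✓), payload 001111.
Concatenate: 000010000000001001111 = 0x1004F (21 bits → U+1004F).

U+1004F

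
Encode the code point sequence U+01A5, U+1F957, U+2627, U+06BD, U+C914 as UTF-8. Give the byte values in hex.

U+01A5: 2-byte form → C6 A5.
U+1F957: 4-byte form → F0 9F A5 97.
U+2627: 3-byte form → E2 98 A7.
U+06BD: 2-byte form → DA BD.
U+C914: 3-byte form → EC A4 94.
Concatenated (14 bytes): C6 A5 F0 9F A5 97 E2 98 A7 DA BD EC A4 94.

C6 A5 F0 9F A5 97 E2 98 A7 DA BD EC A4 94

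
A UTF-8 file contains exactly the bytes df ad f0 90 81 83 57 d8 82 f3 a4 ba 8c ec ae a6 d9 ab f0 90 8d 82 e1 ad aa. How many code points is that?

Byte at offset 0: 0xDF = 11011111 → 2-byte char (#1). Advance 2.
Byte at offset 2: 0xF0 = 11110000 → 4-byte char (#2). Advance 4.
Byte at offset 6: 0x57 = 01010111 → 1-byte char (#3). Advance 1.
Byte at offset 7: 0xD8 = 11011000 → 2-byte char (#4). Advance 2.
Byte at offset 9: 0xF3 = 11110011 → 4-byte char (#5). Advance 4.
Byte at offset 13: 0xEC = 11101100 → 3-byte char (#6). Advance 3.
Byte at offset 16: 0xD9 = 11011001 → 2-byte char (#7). Advance 2.
Byte at offset 18: 0xF0 = 11110000 → 4-byte char (#8). Advance 4.
Byte at offset 22: 0xE1 = 11100001 → 3-byte char (#9). Advance 3.
Reached end at offset 25 after 9 code points.

9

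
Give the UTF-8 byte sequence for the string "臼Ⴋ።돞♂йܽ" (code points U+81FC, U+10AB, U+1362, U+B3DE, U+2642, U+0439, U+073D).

E8 87 BC E1 82 AB E1 8D A2 EB 8F 9E E2 99 82 D0 B9 DC BD

U+81FC: 3-byte form → E8 87 BC.
U+10AB: 3-byte form → E1 82 AB.
U+1362: 3-byte form → E1 8D A2.
U+B3DE: 3-byte form → EB 8F 9E.
U+2642: 3-byte form → E2 99 82.
U+0439: 2-byte form → D0 B9.
U+073D: 2-byte form → DC BD.
Concatenated (19 bytes): E8 87 BC E1 82 AB E1 8D A2 EB 8F 9E E2 99 82 D0 B9 DC BD.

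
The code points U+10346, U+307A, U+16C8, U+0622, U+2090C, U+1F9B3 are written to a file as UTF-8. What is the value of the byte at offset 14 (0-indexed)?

0xA4

U+10346 → 4-byte form F0 90 8D 86 at offsets 0–3.
U+307A → 3-byte form E3 81 BA at offsets 4–6.
U+16C8 → 3-byte form E1 9B 88 at offsets 7–9.
U+0622 → 2-byte form D8 A2 at offsets 10–11.
U+2090C → 4-byte form F0 A0 A4 8C at offsets 12–15.
Offset 14 falls in char 5's range; it's byte 3 of F0 A0 A4 8C = 0xA4.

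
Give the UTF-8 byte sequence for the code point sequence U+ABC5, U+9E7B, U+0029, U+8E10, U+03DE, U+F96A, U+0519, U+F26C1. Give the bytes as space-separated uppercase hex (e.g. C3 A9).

U+ABC5: 3-byte form → EA AF 85.
U+9E7B: 3-byte form → E9 B9 BB.
U+0029: 1-byte form → 29.
U+8E10: 3-byte form → E8 B8 90.
U+03DE: 2-byte form → CF 9E.
U+F96A: 3-byte form → EF A5 AA.
U+0519: 2-byte form → D4 99.
U+F26C1: 4-byte form → F3 B2 9B 81.
Concatenated (21 bytes): EA AF 85 E9 B9 BB 29 E8 B8 90 CF 9E EF A5 AA D4 99 F3 B2 9B 81.

EA AF 85 E9 B9 BB 29 E8 B8 90 CF 9E EF A5 AA D4 99 F3 B2 9B 81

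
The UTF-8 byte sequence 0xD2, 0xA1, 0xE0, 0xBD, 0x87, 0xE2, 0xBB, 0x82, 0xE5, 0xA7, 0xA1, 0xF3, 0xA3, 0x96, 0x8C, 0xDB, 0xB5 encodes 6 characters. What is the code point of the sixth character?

Offset 0: leading byte 0xD2 = 11010010 → 2-byte char #1 = D2 A1.
Offset 2: leading byte 0xE0 = 11100000 → 3-byte char #2 = E0 BD 87.
Offset 5: leading byte 0xE2 = 11100010 → 3-byte char #3 = E2 BB 82.
Offset 8: leading byte 0xE5 = 11100101 → 3-byte char #4 = E5 A7 A1.
Offset 11: leading byte 0xF3 = 11110011 → 4-byte char #5 = F3 A3 96 8C.
Offset 15: leading byte 0xDB = 11011011 → 2-byte char #6 = DB B5.
Leading byte 0xDB = 11011011 matches 110xxxxx → 2-byte sequence.
Byte 1: 0xDB = 11011011, payload 11011 (5 bits).
Byte 2: 0xB5 = 10110101 (10xxxxxx ✓), payload 110101.
Concatenate: 11011110101 = 0x6F5 (11 bits → U+06F5).

U+06F5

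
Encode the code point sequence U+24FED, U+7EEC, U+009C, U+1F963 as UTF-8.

F0 A4 BF AD E7 BB AC C2 9C F0 9F A5 A3

U+24FED: 4-byte form → F0 A4 BF AD.
U+7EEC: 3-byte form → E7 BB AC.
U+009C: 2-byte form → C2 9C.
U+1F963: 4-byte form → F0 9F A5 A3.
Concatenated (13 bytes): F0 A4 BF AD E7 BB AC C2 9C F0 9F A5 A3.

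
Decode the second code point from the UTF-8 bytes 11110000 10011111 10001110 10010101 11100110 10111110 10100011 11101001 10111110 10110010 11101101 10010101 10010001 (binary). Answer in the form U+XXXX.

Offset 0: leading byte 0xF0 = 11110000 → 4-byte char #1 = F0 9F 8E 95.
Offset 4: leading byte 0xE6 = 11100110 → 3-byte char #2 = E6 BE A3.
Leading byte 0xE6 = 11100110 matches 1110xxxx → 3-byte sequence.
Byte 1: 0xE6 = 11100110, payload 0110 (4 bits).
Byte 2: 0xBE = 10111110 (10xxxxxx ✓), payload 111110.
Byte 3: 0xA3 = 10100011 (10xxxxxx ✓), payload 100011.
Concatenate: 0110111110100011 = 0x6FA3 (16 bits → U+6FA3).

U+6FA3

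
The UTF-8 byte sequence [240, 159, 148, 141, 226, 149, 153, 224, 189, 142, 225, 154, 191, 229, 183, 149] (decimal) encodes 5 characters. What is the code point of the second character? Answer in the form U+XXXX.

U+2559

Offset 0: leading byte 0xF0 = 11110000 → 4-byte char #1 = F0 9F 94 8D.
Offset 4: leading byte 0xE2 = 11100010 → 3-byte char #2 = E2 95 99.
Leading byte 0xE2 = 11100010 matches 1110xxxx → 3-byte sequence.
Byte 1: 0xE2 = 11100010, payload 0010 (4 bits).
Byte 2: 0x95 = 10010101 (10xxxxxx ✓), payload 010101.
Byte 3: 0x99 = 10011001 (10xxxxxx ✓), payload 011001.
Concatenate: 0010010101011001 = 0x2559 (16 bits → U+2559).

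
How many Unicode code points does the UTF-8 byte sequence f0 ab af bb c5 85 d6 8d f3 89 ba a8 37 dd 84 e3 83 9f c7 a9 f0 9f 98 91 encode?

Byte at offset 0: 0xF0 = 11110000 → 4-byte char (#1). Advance 4.
Byte at offset 4: 0xC5 = 11000101 → 2-byte char (#2). Advance 2.
Byte at offset 6: 0xD6 = 11010110 → 2-byte char (#3). Advance 2.
Byte at offset 8: 0xF3 = 11110011 → 4-byte char (#4). Advance 4.
Byte at offset 12: 0x37 = 00110111 → 1-byte char (#5). Advance 1.
Byte at offset 13: 0xDD = 11011101 → 2-byte char (#6). Advance 2.
Byte at offset 15: 0xE3 = 11100011 → 3-byte char (#7). Advance 3.
Byte at offset 18: 0xC7 = 11000111 → 2-byte char (#8). Advance 2.
Byte at offset 20: 0xF0 = 11110000 → 4-byte char (#9). Advance 4.
Reached end at offset 24 after 9 code points.

9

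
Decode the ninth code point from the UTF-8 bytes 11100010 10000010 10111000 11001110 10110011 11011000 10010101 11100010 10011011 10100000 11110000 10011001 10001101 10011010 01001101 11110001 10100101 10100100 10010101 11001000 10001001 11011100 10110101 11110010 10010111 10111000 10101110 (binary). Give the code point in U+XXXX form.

U+0735

Offset 0: leading byte 0xE2 = 11100010 → 3-byte char #1 = E2 82 B8.
Offset 3: leading byte 0xCE = 11001110 → 2-byte char #2 = CE B3.
Offset 5: leading byte 0xD8 = 11011000 → 2-byte char #3 = D8 95.
Offset 7: leading byte 0xE2 = 11100010 → 3-byte char #4 = E2 9B A0.
Offset 10: leading byte 0xF0 = 11110000 → 4-byte char #5 = F0 99 8D 9A.
Offset 14: leading byte 0x4D = 01001101 → 1-byte char #6 = 4D.
Offset 15: leading byte 0xF1 = 11110001 → 4-byte char #7 = F1 A5 A4 95.
Offset 19: leading byte 0xC8 = 11001000 → 2-byte char #8 = C8 89.
Offset 21: leading byte 0xDC = 11011100 → 2-byte char #9 = DC B5.
Leading byte 0xDC = 11011100 matches 110xxxxx → 2-byte sequence.
Byte 1: 0xDC = 11011100, payload 11100 (5 bits).
Byte 2: 0xB5 = 10110101 (10xxxxxx ✓), payload 110101.
Concatenate: 11100110101 = 0x735 (11 bits → U+0735).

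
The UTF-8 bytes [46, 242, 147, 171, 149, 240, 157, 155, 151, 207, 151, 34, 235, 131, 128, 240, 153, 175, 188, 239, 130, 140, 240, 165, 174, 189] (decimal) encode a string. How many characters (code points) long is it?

Byte at offset 0: 0x2E = 00101110 → 1-byte char (#1). Advance 1.
Byte at offset 1: 0xF2 = 11110010 → 4-byte char (#2). Advance 4.
Byte at offset 5: 0xF0 = 11110000 → 4-byte char (#3). Advance 4.
Byte at offset 9: 0xCF = 11001111 → 2-byte char (#4). Advance 2.
Byte at offset 11: 0x22 = 00100010 → 1-byte char (#5). Advance 1.
Byte at offset 12: 0xEB = 11101011 → 3-byte char (#6). Advance 3.
Byte at offset 15: 0xF0 = 11110000 → 4-byte char (#7). Advance 4.
Byte at offset 19: 0xEF = 11101111 → 3-byte char (#8). Advance 3.
Byte at offset 22: 0xF0 = 11110000 → 4-byte char (#9). Advance 4.
Reached end at offset 26 after 9 code points.

9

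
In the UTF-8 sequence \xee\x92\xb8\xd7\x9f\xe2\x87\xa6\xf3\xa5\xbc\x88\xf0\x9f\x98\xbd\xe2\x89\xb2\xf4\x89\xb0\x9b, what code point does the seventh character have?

Offset 0: leading byte 0xEE = 11101110 → 3-byte char #1 = EE 92 B8.
Offset 3: leading byte 0xD7 = 11010111 → 2-byte char #2 = D7 9F.
Offset 5: leading byte 0xE2 = 11100010 → 3-byte char #3 = E2 87 A6.
Offset 8: leading byte 0xF3 = 11110011 → 4-byte char #4 = F3 A5 BC 88.
Offset 12: leading byte 0xF0 = 11110000 → 4-byte char #5 = F0 9F 98 BD.
Offset 16: leading byte 0xE2 = 11100010 → 3-byte char #6 = E2 89 B2.
Offset 19: leading byte 0xF4 = 11110100 → 4-byte char #7 = F4 89 B0 9B.
Leading byte 0xF4 = 11110100 matches 11110xxx → 4-byte sequence.
Byte 1: 0xF4 = 11110100, payload 100 (3 bits).
Byte 2: 0x89 = 10001001 (10xxxxxx ✓), payload 001001.
Byte 3: 0xB0 = 10110000 (10xxxxxx ✓), payload 110000.
Byte 4: 0x9B = 10011011 (10xxxxxx ✓), payload 011011.
Concatenate: 100001001110000011011 = 0x109C1B (21 bits → U+109C1B).

U+109C1B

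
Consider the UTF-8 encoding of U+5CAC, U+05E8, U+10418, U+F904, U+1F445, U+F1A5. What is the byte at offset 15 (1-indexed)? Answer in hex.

1-indexed offset 15 is 0-indexed offset 14.
U+5CAC → 3-byte form E5 B2 AC at offsets 0–2.
U+05E8 → 2-byte form D7 A8 at offsets 3–4.
U+10418 → 4-byte form F0 90 90 98 at offsets 5–8.
U+F904 → 3-byte form EF A4 84 at offsets 9–11.
U+1F445 → 4-byte form F0 9F 91 85 at offsets 12–15.
Offset 14 falls in char 5's range; it's byte 3 of F0 9F 91 85 = 0x91.

0x91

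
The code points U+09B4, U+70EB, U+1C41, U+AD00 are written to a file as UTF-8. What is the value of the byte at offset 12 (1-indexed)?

0x80

1-indexed offset 12 is 0-indexed offset 11.
U+09B4 → 3-byte form E0 A6 B4 at offsets 0–2.
U+70EB → 3-byte form E7 83 AB at offsets 3–5.
U+1C41 → 3-byte form E1 B1 81 at offsets 6–8.
U+AD00 → 3-byte form EA B4 80 at offsets 9–11.
Offset 11 falls in char 4's range; it's byte 3 of EA B4 80 = 0x80.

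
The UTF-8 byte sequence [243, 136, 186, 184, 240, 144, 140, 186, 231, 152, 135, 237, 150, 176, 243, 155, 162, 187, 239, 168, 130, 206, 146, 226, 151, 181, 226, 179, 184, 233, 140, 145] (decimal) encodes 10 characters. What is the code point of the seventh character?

U+0392

Offset 0: leading byte 0xF3 = 11110011 → 4-byte char #1 = F3 88 BA B8.
Offset 4: leading byte 0xF0 = 11110000 → 4-byte char #2 = F0 90 8C BA.
Offset 8: leading byte 0xE7 = 11100111 → 3-byte char #3 = E7 98 87.
Offset 11: leading byte 0xED = 11101101 → 3-byte char #4 = ED 96 B0.
Offset 14: leading byte 0xF3 = 11110011 → 4-byte char #5 = F3 9B A2 BB.
Offset 18: leading byte 0xEF = 11101111 → 3-byte char #6 = EF A8 82.
Offset 21: leading byte 0xCE = 11001110 → 2-byte char #7 = CE 92.
Leading byte 0xCE = 11001110 matches 110xxxxx → 2-byte sequence.
Byte 1: 0xCE = 11001110, payload 01110 (5 bits).
Byte 2: 0x92 = 10010010 (10xxxxxx ✓), payload 010010.
Concatenate: 01110010010 = 0x392 (11 bits → U+0392).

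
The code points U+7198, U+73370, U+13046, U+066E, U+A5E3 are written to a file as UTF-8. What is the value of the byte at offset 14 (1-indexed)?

0xEA

1-indexed offset 14 is 0-indexed offset 13.
U+7198 → 3-byte form E7 86 98 at offsets 0–2.
U+73370 → 4-byte form F1 B3 8D B0 at offsets 3–6.
U+13046 → 4-byte form F0 93 81 86 at offsets 7–10.
U+066E → 2-byte form D9 AE at offsets 11–12.
U+A5E3 → 3-byte form EA 97 A3 at offsets 13–15.
Offset 13 falls in char 5's range; it's byte 1 of EA 97 A3 = 0xEA.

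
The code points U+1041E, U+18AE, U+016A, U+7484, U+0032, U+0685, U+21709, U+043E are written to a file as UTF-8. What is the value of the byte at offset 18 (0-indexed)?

0x89

U+1041E → 4-byte form F0 90 90 9E at offsets 0–3.
U+18AE → 3-byte form E1 A2 AE at offsets 4–6.
U+016A → 2-byte form C5 AA at offsets 7–8.
U+7484 → 3-byte form E7 92 84 at offsets 9–11.
U+0032 → 1-byte form 32 at offsets 12–12.
U+0685 → 2-byte form DA 85 at offsets 13–14.
U+21709 → 4-byte form F0 A1 9C 89 at offsets 15–18.
Offset 18 falls in char 7's range; it's byte 4 of F0 A1 9C 89 = 0x89.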